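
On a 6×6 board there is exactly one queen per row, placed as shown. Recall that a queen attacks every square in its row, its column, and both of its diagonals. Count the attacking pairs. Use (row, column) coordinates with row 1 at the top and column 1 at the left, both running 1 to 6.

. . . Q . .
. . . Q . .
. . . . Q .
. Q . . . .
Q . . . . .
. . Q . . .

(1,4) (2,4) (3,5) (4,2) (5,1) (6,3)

Same column: (1,4)–(2,4) (column 4).
Same diagonal: (2,4)–(3,5) (|2−3| = |4−5| = 1); (2,4)–(4,2) (|2−4| = |4−2| = 2); (2,4)–(5,1) (|2−5| = |4−1| = 3); (4,2)–(5,1) (|4−5| = |2−1| = 1).
Total attacking pairs: 5.

5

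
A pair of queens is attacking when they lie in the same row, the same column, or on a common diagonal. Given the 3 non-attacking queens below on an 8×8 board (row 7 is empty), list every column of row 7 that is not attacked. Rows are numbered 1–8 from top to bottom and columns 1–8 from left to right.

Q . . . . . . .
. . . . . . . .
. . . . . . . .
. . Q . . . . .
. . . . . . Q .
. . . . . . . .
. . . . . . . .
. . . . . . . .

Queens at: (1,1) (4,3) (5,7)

columns 2, 4, 8

(1,1) attacks row 7 at column 1 and diagonals 7.
(4,3) attacks row 7 at column 3 and diagonals 6.
(5,7) attacks row 7 at column 7 and diagonals 5.
Attacked columns: {1, 3, 5, 6, 7}. Safe: {2, 4, 8}.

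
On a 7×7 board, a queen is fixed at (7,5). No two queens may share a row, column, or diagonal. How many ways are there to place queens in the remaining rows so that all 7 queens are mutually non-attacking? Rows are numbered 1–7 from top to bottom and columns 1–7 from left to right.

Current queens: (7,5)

6

Branch on row 1: col 1 → 1; col 2 → 1; col 3 → 2; col 4 → 1; col 6 → 0; col 7 → 1.
Sum: 1 + 1 + 2 + 1 + 0 + 1 = 6.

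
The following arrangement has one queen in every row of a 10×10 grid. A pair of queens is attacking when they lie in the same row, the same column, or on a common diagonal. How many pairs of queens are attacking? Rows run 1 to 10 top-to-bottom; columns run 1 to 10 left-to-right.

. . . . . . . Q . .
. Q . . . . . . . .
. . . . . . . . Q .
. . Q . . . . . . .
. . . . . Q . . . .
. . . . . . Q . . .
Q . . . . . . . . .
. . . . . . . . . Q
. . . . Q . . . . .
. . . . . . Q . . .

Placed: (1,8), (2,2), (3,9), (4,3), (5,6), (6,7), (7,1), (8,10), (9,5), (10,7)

Same column: (6,7)–(10,7) (column 7).
Same diagonal: (5,6)–(6,7) (|5−6| = |6−7| = 1).
Total attacking pairs: 2.

2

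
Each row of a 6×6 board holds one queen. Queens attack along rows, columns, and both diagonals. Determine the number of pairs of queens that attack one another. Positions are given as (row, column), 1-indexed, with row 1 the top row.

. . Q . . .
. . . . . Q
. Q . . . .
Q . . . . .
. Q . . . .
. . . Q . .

3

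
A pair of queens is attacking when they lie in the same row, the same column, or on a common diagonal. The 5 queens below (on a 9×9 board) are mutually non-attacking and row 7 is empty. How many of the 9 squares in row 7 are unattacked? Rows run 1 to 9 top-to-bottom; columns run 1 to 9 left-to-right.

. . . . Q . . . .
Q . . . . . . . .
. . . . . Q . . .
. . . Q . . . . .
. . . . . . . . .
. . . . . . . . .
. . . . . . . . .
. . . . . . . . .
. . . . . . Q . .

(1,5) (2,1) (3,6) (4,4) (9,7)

(1,5) attacks row 7 at column 5.
(2,1) attacks row 7 at column 1 and diagonals 6.
(3,6) attacks row 7 at column 6 and diagonals 2.
(4,4) attacks row 7 at column 4 and diagonals 1, 7.
(9,7) attacks row 7 at column 7 and diagonals 5, 9.
Attacked columns: {1, 2, 4, 5, 6, 7, 9}. Safe: {3, 8}.

2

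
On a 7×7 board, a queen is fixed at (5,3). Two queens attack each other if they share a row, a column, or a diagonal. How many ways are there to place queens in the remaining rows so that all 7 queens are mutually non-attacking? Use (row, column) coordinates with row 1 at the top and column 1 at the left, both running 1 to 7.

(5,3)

Branch on row 1: col 1 → 1; col 2 → 1; col 4 → 1; col 5 → 2; col 6 → 1.
Sum: 1 + 1 + 1 + 2 + 1 = 6.

6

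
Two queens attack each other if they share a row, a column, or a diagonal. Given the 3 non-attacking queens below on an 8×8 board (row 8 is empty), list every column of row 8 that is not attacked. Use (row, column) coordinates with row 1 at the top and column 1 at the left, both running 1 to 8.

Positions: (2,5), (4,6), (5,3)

(2,5) attacks row 8 at column 5.
(4,6) attacks row 8 at column 6 and diagonals 2.
(5,3) attacks row 8 at column 3 and diagonals 6.
Attacked columns: {2, 3, 5, 6}. Safe: {1, 4, 7, 8}.

columns 1, 4, 7, 8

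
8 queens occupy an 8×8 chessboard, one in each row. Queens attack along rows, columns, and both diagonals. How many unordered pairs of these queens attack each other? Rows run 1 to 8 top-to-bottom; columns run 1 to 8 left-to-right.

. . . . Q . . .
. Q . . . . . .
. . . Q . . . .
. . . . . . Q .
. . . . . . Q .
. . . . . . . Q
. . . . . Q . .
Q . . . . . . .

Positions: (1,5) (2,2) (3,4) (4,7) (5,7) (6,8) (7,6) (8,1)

Same column: (4,7)–(5,7) (column 7).
Same diagonal: (5,7)–(6,8) (|5−6| = |7−8| = 1).
Total attacking pairs: 2.

2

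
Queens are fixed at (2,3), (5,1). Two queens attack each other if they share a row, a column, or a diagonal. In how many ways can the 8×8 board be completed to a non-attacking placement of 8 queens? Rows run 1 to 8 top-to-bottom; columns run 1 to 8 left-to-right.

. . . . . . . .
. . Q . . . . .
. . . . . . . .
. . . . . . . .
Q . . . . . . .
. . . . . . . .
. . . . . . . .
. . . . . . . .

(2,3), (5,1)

Branch on row 1: col 6 → 3; col 7 → 0; col 8 → 0.
Sum: 3 + 0 + 0 = 3.

3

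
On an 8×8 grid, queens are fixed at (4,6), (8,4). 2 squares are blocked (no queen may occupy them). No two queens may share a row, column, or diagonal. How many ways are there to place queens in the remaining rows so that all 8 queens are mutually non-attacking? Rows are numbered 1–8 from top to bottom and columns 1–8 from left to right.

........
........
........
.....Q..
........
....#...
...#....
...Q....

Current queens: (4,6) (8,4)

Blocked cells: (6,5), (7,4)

3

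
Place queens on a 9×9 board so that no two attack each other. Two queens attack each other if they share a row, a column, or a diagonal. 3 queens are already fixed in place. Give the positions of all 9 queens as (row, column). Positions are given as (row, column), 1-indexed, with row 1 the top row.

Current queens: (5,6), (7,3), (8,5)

(1,1) (2,4) (3,2) (4,8) (5,6) (6,9) (7,3) (8,5) (9,7)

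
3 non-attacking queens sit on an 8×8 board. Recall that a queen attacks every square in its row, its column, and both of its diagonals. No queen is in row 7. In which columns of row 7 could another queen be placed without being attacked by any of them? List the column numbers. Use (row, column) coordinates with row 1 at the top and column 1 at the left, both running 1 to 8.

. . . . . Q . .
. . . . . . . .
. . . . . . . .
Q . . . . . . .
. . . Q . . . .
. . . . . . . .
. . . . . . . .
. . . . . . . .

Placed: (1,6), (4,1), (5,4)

(1,6) attacks row 7 at column 6.
(4,1) attacks row 7 at column 1 and diagonals 4.
(5,4) attacks row 7 at column 4 and diagonals 2, 6.
Attacked columns: {1, 2, 4, 6}. Safe: {3, 5, 7, 8}.

columns 3, 5, 7, 8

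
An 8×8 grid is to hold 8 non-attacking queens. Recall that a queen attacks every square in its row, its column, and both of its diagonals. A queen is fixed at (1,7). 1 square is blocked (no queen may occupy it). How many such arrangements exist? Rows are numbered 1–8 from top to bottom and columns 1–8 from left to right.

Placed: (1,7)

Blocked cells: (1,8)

Branch on row 2: col 1 → 1; col 2 → 2; col 3 → 2; col 4 → 2; col 5 → 1.
Sum: 1 + 2 + 2 + 2 + 1 = 8.

8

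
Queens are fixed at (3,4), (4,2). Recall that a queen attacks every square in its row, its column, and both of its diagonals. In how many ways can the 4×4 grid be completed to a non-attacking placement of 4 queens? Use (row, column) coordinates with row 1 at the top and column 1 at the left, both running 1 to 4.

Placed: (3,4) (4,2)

1

Branch on row 1: col 1 → 0; col 3 → 1.
Sum: 0 + 1 = 1.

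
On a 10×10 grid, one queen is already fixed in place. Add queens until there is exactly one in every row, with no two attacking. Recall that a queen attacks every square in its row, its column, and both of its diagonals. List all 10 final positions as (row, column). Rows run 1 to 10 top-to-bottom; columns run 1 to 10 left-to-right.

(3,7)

(1,8) (2,1) (3,7) (4,2) (5,10) (6,6) (7,4) (8,9) (9,5) (10,3)

Row 1: attacked by (3,7)→{5,7,9}. Safe: 1, 2, 3, 4, 6, 8, 10. Place at column 8.
Row 2: attacked by (1,8)→{7,8,9}; (3,7)→{6,7,8}. Safe: 1, 2, 3, 4, 5, 10. Place at column 1.
Row 4: attacked by (1,8)→{5,8}; (2,1)→{1,3}; (3,7)→{6,7,8}. Safe: 2, 4, 9, 10. Place at column 2.
Row 5: attacked by (1,8)→{4,8}; (2,1)→{1,4}; (3,7)→{5,7,9}; (4,2)→{1,2,3}. Safe: 6, 10. Place at column 10.
Row 6: attacked by (1,8)→{3,8}; (2,1)→{1,5}; (3,7)→{4,7,10}; (4,2)→{2,4}; (5,10)→{9,10}. Safe: 6. Place at column 6.
Row 7: attacked by (1,8)→{2,8}; (2,1)→{1,6}; (3,7)→{3,7}; (4,2)→{2,5}; (5,10)→{8,10}; (6,6)→{5,6,7}. Safe: 4, 9. Place at column 4.
Row 8: attacked by (1,8)→{1,8}; (2,1)→{1,7}; (3,7)→{2,7}; (4,2)→{2,6}; (5,10)→{7,10}; (6,6)→{4,6,8}; (7,4)→{3,4,5}. Safe: 9. Place at column 9.
Row 9: attacked by (1,8)→{8}; (2,1)→{1,8}; (3,7)→{1,7}; (4,2)→{2,7}; (5,10)→{6,10}; (6,6)→{3,6,9}; (7,4)→{2,4,6}; (8,9)→{8,9,10}. Safe: 5. Place at column 5.
Row 10: attacked by (1,8)→{8}; (2,1)→{1,9}; (3,7)→{7}; (4,2)→{2,8}; (5,10)→{5,10}; (6,6)→{2,6,10}; (7,4)→{1,4,7}; (8,9)→{7,9}; (9,5)→{4,5,6}. Safe: 3. Place at column 3.
Columns [8, 1, 7, 2, 10, 6, 4, 9, 5, 3], r−c [-7, 1, -4, 2, -5, 0, 3, -1, 4, 7], r+c [9, 3, 10, 6, 15, 12, 11, 17, 14, 13] are all distinct, so no two queens attack.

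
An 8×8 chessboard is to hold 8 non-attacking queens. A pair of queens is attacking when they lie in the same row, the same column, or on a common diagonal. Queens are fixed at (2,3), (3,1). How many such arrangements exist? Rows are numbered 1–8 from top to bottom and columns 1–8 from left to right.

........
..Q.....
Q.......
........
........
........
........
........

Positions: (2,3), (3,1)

Branch on row 1: col 5 → 2; col 6 → 3; col 7 → 1; col 8 → 1.
Sum: 2 + 3 + 1 + 1 = 7.

7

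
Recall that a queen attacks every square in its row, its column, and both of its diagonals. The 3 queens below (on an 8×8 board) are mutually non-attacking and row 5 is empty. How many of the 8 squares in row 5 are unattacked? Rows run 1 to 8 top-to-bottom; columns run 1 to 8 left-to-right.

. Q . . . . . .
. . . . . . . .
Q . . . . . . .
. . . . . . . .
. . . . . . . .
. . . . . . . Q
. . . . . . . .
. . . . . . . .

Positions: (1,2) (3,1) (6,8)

(1,2) attacks row 5 at column 2 and diagonals 6.
(3,1) attacks row 5 at column 1 and diagonals 3.
(6,8) attacks row 5 at column 8 and diagonals 7.
Attacked columns: {1, 2, 3, 6, 7, 8}. Safe: {4, 5}.

2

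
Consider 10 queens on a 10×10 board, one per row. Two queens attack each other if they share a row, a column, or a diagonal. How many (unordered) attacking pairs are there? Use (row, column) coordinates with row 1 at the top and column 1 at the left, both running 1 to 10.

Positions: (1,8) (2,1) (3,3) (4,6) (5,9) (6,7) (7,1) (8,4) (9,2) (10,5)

1

Same column: (2,1)–(7,1) (column 1).
Total attacking pairs: 1.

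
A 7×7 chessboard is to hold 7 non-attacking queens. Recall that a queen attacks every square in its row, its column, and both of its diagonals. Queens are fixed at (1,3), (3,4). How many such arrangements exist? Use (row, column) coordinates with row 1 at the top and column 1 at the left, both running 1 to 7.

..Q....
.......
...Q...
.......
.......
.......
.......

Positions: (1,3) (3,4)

1

Branch on row 2: col 1 → 0; col 6 → 0; col 7 → 1.
Sum: 0 + 0 + 1 = 1.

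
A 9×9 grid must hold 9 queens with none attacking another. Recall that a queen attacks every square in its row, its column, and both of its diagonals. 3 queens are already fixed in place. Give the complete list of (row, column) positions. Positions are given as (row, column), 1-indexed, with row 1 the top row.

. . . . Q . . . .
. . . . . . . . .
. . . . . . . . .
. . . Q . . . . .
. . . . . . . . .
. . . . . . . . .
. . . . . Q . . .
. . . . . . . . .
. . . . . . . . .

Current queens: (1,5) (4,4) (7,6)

(1,5) (2,8) (3,1) (4,4) (5,7) (6,3) (7,6) (8,9) (9,2)

Row 2: attacked by (1,5)→{4,5,6}; (4,4)→{2,4,6}; (7,6)→{1,6}. Safe: 3, 7, 8, 9. Place at column 8.
Row 3: attacked by (1,5)→{3,5,7}; (2,8)→{7,8,9}; (4,4)→{3,4,5}; (7,6)→{2,6}. Safe: 1. Place at column 1.
Row 5: attacked by (1,5)→{1,5,9}; (2,8)→{5,8}; (3,1)→{1,3}; (4,4)→{3,4,5}; (7,6)→{4,6,8}. Safe: 2, 7. Place at column 7.
Row 6: attacked by (1,5)→{5}; (2,8)→{4,8}; (3,1)→{1,4}; (4,4)→{2,4,6}; (5,7)→{6,7,8}; (7,6)→{5,6,7}. Safe: 3, 9. Place at column 3.
Row 8: attacked by (1,5)→{5}; (2,8)→{2,8}; (3,1)→{1,6}; (4,4)→{4,8}; (5,7)→{4,7}; (6,3)→{1,3,5}; (7,6)→{5,6,7}. Safe: 9. Place at column 9.
Row 9: attacked by (1,5)→{5}; (2,8)→{1,8}; (3,1)→{1,7}; (4,4)→{4,9}; (5,7)→{3,7}; (6,3)→{3,6}; (7,6)→{4,6,8}; (8,9)→{8,9}. Safe: 2. Place at column 2.
Columns [5, 8, 1, 4, 7, 3, 6, 9, 2], r−c [-4, -6, 2, 0, -2, 3, 1, -1, 7], r+c [6, 10, 4, 8, 12, 9, 13, 17, 11] are all distinct, so no two queens attack.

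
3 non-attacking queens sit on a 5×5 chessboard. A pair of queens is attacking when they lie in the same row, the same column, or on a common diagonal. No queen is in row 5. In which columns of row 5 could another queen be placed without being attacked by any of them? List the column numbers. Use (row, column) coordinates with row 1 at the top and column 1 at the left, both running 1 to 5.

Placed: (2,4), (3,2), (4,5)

columns 3

(2,4) attacks row 5 at column 4 and diagonals 1.
(3,2) attacks row 5 at column 2 and diagonals 4.
(4,5) attacks row 5 at column 5 and diagonals 4.
Attacked columns: {1, 2, 4, 5}. Safe: {3}.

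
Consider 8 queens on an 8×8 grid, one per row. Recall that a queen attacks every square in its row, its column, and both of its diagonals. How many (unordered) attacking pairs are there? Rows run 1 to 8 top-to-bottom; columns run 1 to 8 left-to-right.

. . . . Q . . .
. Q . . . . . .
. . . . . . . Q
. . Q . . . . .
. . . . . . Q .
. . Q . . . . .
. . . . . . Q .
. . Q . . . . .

Same column: (4,3)–(6,3) (column 3); (4,3)–(8,3) (column 3); (5,7)–(7,7) (column 7); (6,3)–(8,3) (column 3).
Same diagonal: (2,2)–(7,7) (|2−7| = |2−7| = 5); (3,8)–(8,3) (|3−8| = |8−3| = 5).
Total attacking pairs: 6.

6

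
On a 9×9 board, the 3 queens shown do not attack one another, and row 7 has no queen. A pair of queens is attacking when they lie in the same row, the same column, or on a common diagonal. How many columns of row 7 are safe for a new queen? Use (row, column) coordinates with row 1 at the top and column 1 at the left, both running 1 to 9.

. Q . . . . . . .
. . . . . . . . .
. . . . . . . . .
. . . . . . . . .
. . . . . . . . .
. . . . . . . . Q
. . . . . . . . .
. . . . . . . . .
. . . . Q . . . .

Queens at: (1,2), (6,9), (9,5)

(1,2) attacks row 7 at column 2 and diagonals 8.
(6,9) attacks row 7 at column 9 and diagonals 8.
(9,5) attacks row 7 at column 5 and diagonals 3, 7.
Attacked columns: {2, 3, 5, 7, 8, 9}. Safe: {1, 4, 6}.

3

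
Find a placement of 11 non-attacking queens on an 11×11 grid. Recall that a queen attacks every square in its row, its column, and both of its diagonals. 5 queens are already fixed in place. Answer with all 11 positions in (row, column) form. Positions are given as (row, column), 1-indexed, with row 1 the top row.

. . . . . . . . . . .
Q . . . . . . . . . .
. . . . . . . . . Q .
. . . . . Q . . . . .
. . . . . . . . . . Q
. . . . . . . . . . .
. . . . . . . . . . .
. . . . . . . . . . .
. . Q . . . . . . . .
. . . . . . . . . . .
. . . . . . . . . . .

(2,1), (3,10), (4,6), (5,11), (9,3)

(1,5) (2,1) (3,10) (4,6) (5,11) (6,2) (7,7) (8,9) (9,3) (10,8) (11,4)

Row 1: attacked by (2,1)→{1,2}; (3,10)→{8,10}; (4,6)→{3,6,9}; (5,11)→{7,11}; (9,3)→{3,11}. Safe: 4, 5. Place at column 5.
Row 6: attacked by (1,5)→{5,10}; (2,1)→{1,5}; (3,10)→{7,10}; (4,6)→{4,6,8}; (5,11)→{10,11}; (9,3)→{3,6}. Safe: 2, 9. Place at column 2.
Row 7: attacked by (1,5)→{5,11}; (2,1)→{1,6}; (3,10)→{6,10}; (4,6)→{3,6,9}; (5,11)→{9,11}; (6,2)→{1,2,3}; (9,3)→{1,3,5}. Safe: 4, 7, 8. Place at column 7.
Row 8: attacked by (1,5)→{5}; (2,1)→{1,7}; (3,10)→{5,10}; (4,6)→{2,6,10}; (5,11)→{8,11}; (6,2)→{2,4}; (7,7)→{6,7,8}; (9,3)→{2,3,4}. Safe: 9. Place at column 9.
Row 10: attacked by (1,5)→{5}; (2,1)→{1,9}; (3,10)→{3,10}; (4,6)→{6}; (5,11)→{6,11}; (6,2)→{2,6}; (7,7)→{4,7,10}; (8,9)→{7,9,11}; (9,3)→{2,3,4}. Safe: 8. Place at column 8.
Row 11: attacked by (1,5)→{5}; (2,1)→{1,10}; (3,10)→{2,10}; (4,6)→{6}; (5,11)→{5,11}; (6,2)→{2,7}; (7,7)→{3,7,11}; (8,9)→{6,9}; (9,3)→{1,3,5}; (10,8)→{7,8,9}. Safe: 4. Place at column 4.
Columns [5, 1, 10, 6, 11, 2, 7, 9, 3, 8, 4], r−c [-4, 1, -7, -2, -6, 4, 0, -1, 6, 2, 7], r+c [6, 3, 13, 10, 16, 8, 14, 17, 12, 18, 15] are all distinct, so no two queens attack.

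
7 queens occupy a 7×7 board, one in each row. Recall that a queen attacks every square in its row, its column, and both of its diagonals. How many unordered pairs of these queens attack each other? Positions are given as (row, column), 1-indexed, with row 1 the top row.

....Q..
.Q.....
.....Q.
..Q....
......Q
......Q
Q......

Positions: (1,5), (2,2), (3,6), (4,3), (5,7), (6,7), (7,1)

Same column: (5,7)–(6,7) (column 7).
Total attacking pairs: 1.

1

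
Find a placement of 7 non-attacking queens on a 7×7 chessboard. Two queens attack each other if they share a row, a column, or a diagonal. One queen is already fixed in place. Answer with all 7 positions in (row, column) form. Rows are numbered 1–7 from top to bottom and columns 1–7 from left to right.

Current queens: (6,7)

(1,1) (2,5) (3,2) (4,6) (5,3) (6,7) (7,4)

Row 1: attacked by (6,7)→{2,7}. Safe: 1, 3, 4, 5, 6. Place at column 1.
Row 2: attacked by (1,1)→{1,2}; (6,7)→{3,7}. Safe: 4, 5, 6. Place at column 5.
Row 3: attacked by (1,1)→{1,3}; (2,5)→{4,5,6}; (6,7)→{4,7}. Safe: 2. Place at column 2.
Row 4: attacked by (1,1)→{1,4}; (2,5)→{3,5,7}; (3,2)→{1,2,3}; (6,7)→{5,7}. Safe: 6. Place at column 6.
Row 5: attacked by (1,1)→{1,5}; (2,5)→{2,5}; (3,2)→{2,4}; (4,6)→{5,6,7}; (6,7)→{6,7}. Safe: 3. Place at column 3.
Row 7: attacked by (1,1)→{1,7}; (2,5)→{5}; (3,2)→{2,6}; (4,6)→{3,6}; (5,3)→{1,3,5}; (6,7)→{6,7}. Safe: 4. Place at column 4.
Columns [1, 5, 2, 6, 3, 7, 4], r−c [0, -3, 1, -2, 2, -1, 3], r+c [2, 7, 5, 10, 8, 13, 11] are all distinct, so no two queens attack.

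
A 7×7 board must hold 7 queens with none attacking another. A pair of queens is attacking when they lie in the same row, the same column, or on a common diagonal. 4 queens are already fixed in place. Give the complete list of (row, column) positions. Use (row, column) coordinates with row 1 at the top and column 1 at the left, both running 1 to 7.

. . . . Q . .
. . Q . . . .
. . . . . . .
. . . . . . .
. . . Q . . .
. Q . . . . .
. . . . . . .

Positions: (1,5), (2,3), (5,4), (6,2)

Row 3: attacked by (1,5)→{3,5,7}; (2,3)→{2,3,4}; (5,4)→{2,4,6}; (6,2)→{2,5}. Safe: 1. Place at column 1.
Row 4: attacked by (1,5)→{2,5}; (2,3)→{1,3,5}; (3,1)→{1,2}; (5,4)→{3,4,5}; (6,2)→{2,4}. Safe: 6, 7. Place at column 6.
Row 7: attacked by (1,5)→{5}; (2,3)→{3}; (3,1)→{1,5}; (4,6)→{3,6}; (5,4)→{2,4,6}; (6,2)→{1,2,3}. Safe: 7. Place at column 7.
Columns [5, 3, 1, 6, 4, 2, 7], r−c [-4, -1, 2, -2, 1, 4, 0], r+c [6, 5, 4, 10, 9, 8, 14] are all distinct, so no two queens attack.

(1,5) (2,3) (3,1) (4,6) (5,4) (6,2) (7,7)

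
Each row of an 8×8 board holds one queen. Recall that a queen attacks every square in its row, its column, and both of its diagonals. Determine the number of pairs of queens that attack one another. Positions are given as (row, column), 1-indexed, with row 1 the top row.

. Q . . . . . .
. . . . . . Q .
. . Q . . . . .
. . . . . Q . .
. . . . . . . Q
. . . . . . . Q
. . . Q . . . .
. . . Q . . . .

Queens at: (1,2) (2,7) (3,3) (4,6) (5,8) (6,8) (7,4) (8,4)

3

Same column: (5,8)–(6,8) (column 8); (7,4)–(8,4) (column 4).
Same diagonal: (4,6)–(6,8) (|4−6| = |6−8| = 2).
Total attacking pairs: 3.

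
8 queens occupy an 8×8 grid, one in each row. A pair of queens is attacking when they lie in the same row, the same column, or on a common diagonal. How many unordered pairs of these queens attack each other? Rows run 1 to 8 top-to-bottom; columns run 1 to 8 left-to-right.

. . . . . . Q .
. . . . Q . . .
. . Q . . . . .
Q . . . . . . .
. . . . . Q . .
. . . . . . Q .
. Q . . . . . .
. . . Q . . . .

Same column: (1,7)–(6,7) (column 7).
Same diagonal: (5,6)–(6,7) (|5−6| = |6−7| = 1).
Total attacking pairs: 2.

2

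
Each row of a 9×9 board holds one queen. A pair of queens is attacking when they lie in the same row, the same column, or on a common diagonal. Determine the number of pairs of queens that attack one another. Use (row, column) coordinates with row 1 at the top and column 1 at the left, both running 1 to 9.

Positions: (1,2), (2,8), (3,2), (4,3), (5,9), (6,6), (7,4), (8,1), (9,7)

2

Same column: (1,2)–(3,2) (column 2).
Same diagonal: (3,2)–(4,3) (|3−4| = |2−3| = 1).
Total attacking pairs: 2.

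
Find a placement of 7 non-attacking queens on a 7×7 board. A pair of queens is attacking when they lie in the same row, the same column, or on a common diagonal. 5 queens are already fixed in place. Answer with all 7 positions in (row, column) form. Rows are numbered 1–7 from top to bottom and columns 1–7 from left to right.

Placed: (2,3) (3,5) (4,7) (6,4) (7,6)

(1,1) (2,3) (3,5) (4,7) (5,2) (6,4) (7,6)

Row 1: attacked by (2,3)→{2,3,4}; (3,5)→{3,5,7}; (4,7)→{4,7}; (6,4)→{4}; (7,6)→{6}. Safe: 1. Place at column 1.
Row 5: attacked by (1,1)→{1,5}; (2,3)→{3,6}; (3,5)→{3,5,7}; (4,7)→{6,7}; (6,4)→{3,4,5}; (7,6)→{4,6}. Safe: 2. Place at column 2.
Columns [1, 3, 5, 7, 2, 4, 6], r−c [0, -1, -2, -3, 3, 2, 1], r+c [2, 5, 8, 11, 7, 10, 13] are all distinct, so no two queens attack.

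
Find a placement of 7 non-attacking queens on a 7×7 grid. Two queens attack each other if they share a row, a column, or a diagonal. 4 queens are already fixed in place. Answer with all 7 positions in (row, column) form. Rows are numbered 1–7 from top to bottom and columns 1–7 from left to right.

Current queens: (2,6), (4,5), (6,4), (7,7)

(1,3) (2,6) (3,2) (4,5) (5,1) (6,4) (7,7)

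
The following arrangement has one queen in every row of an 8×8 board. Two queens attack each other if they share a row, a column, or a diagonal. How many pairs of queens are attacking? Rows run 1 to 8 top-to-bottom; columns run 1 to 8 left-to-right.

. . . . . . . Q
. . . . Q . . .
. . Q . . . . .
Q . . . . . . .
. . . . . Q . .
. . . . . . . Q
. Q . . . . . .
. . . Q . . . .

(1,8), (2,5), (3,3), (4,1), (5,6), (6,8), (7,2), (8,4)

Same column: (1,8)–(6,8) (column 8).
Same diagonal: (1,8)–(7,2) (|1−7| = |8−2| = 6).
Total attacking pairs: 2.

2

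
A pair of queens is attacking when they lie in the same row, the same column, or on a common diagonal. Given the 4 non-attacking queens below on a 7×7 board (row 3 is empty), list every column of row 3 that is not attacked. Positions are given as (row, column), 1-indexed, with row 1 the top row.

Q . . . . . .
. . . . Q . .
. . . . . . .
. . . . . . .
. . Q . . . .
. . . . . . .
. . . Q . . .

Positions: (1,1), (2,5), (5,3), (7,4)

columns 2, 7

(1,1) attacks row 3 at column 1 and diagonals 3.
(2,5) attacks row 3 at column 5 and diagonals 4, 6.
(5,3) attacks row 3 at column 3 and diagonals 1, 5.
(7,4) attacks row 3 at column 4.
Attacked columns: {1, 3, 4, 5, 6}. Safe: {2, 7}.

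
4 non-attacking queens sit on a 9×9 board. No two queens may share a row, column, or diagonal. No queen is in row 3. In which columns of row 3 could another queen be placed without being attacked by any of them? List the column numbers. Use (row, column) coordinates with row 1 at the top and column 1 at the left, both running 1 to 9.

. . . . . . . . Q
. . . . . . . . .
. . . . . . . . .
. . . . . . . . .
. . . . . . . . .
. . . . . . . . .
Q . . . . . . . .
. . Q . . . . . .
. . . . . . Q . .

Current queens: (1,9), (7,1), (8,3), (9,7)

(1,9) attacks row 3 at column 9 and diagonals 7.
(7,1) attacks row 3 at column 1 and diagonals 5.
(8,3) attacks row 3 at column 3 and diagonals 8.
(9,7) attacks row 3 at column 7 and diagonals 1.
Attacked columns: {1, 3, 5, 7, 8, 9}. Safe: {2, 4, 6}.

columns 2, 4, 6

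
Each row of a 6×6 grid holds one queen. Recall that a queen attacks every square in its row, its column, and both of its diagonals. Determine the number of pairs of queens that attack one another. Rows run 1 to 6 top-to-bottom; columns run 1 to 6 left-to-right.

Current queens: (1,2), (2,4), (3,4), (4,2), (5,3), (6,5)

Same column: (1,2)–(4,2) (column 2); (2,4)–(3,4) (column 4).
Same diagonal: (1,2)–(3,4) (|1−3| = |2−4| = 2); (2,4)–(4,2) (|2−4| = |4−2| = 2); (4,2)–(5,3) (|4−5| = |2−3| = 1).
Total attacking pairs: 5.

5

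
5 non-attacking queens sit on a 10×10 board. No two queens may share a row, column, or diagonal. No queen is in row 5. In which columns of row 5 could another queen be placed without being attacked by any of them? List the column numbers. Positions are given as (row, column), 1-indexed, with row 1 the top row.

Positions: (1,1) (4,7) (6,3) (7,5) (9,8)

columns 9, 10

(1,1) attacks row 5 at column 1 and diagonals 5.
(4,7) attacks row 5 at column 7 and diagonals 6, 8.
(6,3) attacks row 5 at column 3 and diagonals 2, 4.
(7,5) attacks row 5 at column 5 and diagonals 3, 7.
(9,8) attacks row 5 at column 8 and diagonals 4.
Attacked columns: {1, 2, 3, 4, 5, 6, 7, 8}. Safe: {9, 10}.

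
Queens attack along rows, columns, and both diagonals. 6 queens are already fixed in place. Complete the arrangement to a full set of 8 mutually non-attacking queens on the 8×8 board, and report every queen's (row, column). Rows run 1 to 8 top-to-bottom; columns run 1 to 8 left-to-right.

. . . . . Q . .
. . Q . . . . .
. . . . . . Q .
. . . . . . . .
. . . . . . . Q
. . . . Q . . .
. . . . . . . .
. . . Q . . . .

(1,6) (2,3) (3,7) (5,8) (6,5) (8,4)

(1,6) (2,3) (3,7) (4,2) (5,8) (6,5) (7,1) (8,4)

Row 4: attacked by (1,6)→{3,6}; (2,3)→{1,3,5}; (3,7)→{6,7,8}; (5,8)→{7,8}; (6,5)→{3,5,7}; (8,4)→{4,8}. Safe: 2. Place at column 2.
Row 7: attacked by (1,6)→{6}; (2,3)→{3,8}; (3,7)→{3,7}; (4,2)→{2,5}; (5,8)→{6,8}; (6,5)→{4,5,6}; (8,4)→{3,4,5}. Safe: 1. Place at column 1.
Columns [6, 3, 7, 2, 8, 5, 1, 4], r−c [-5, -1, -4, 2, -3, 1, 6, 4], r+c [7, 5, 10, 6, 13, 11, 8, 12] are all distinct, so no two queens attack.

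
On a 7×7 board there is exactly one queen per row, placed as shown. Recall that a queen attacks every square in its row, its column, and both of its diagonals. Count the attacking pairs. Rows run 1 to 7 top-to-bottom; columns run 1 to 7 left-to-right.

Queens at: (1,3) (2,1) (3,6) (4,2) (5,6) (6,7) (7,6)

6

Same column: (3,6)–(5,6) (column 6); (3,6)–(7,6) (column 6); (5,6)–(7,6) (column 6).
Same diagonal: (2,1)–(7,6) (|2−7| = |1−6| = 5); (5,6)–(6,7) (|5−6| = |6−7| = 1); (6,7)–(7,6) (|6−7| = |7−6| = 1).
Total attacking pairs: 6.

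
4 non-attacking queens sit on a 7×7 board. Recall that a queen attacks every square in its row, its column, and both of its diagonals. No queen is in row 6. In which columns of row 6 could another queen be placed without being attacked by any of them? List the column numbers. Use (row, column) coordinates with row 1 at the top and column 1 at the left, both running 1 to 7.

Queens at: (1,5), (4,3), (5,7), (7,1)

columns 4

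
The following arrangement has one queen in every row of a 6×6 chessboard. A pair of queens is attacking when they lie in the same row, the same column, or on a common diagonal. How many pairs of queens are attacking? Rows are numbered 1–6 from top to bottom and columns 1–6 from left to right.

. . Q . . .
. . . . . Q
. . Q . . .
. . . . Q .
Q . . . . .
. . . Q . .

2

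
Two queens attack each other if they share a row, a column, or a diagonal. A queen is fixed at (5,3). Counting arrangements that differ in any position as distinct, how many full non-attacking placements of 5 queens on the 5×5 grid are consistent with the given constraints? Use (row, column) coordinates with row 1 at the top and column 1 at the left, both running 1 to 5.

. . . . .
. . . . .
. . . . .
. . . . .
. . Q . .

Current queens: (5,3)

2

Branch on row 1: col 1 → 1; col 2 → 0; col 4 → 0; col 5 → 1.
Sum: 1 + 0 + 0 + 1 = 2.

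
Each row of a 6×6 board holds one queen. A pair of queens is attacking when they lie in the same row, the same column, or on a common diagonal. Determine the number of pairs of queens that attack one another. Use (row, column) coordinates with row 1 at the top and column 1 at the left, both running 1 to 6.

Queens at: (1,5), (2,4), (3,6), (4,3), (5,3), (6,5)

4

Same column: (1,5)–(6,5) (column 5); (4,3)–(5,3) (column 3).
Same diagonal: (1,5)–(2,4) (|1−2| = |5−4| = 1); (4,3)–(6,5) (|4−6| = |3−5| = 2).
Total attacking pairs: 4.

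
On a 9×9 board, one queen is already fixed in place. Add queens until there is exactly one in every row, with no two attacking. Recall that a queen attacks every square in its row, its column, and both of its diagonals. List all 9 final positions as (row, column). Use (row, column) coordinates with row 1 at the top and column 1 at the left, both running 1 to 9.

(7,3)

Row 1: attacked by (7,3)→{3,9}. Safe: 1, 2, 4, 5, 6, 7, 8. Place at column 2.
Row 2: attacked by (1,2)→{1,2,3}; (7,3)→{3,8}. Safe: 4, 5, 6, 7, 9. Place at column 9.
Row 3: attacked by (1,2)→{2,4}; (2,9)→{8,9}; (7,3)→{3,7}. Safe: 1, 5, 6. Place at column 6.
Row 4: attacked by (1,2)→{2,5}; (2,9)→{7,9}; (3,6)→{5,6,7}; (7,3)→{3,6}. Safe: 1, 4, 8. Place at column 4.
Row 5: attacked by (1,2)→{2,6}; (2,9)→{6,9}; (3,6)→{4,6,8}; (4,4)→{3,4,5}; (7,3)→{1,3,5}. Safe: 7. Place at column 7.
Row 6: attacked by (1,2)→{2,7}; (2,9)→{5,9}; (3,6)→{3,6,9}; (4,4)→{2,4,6}; (5,7)→{6,7,8}; (7,3)→{2,3,4}. Safe: 1. Place at column 1.
Row 8: attacked by (1,2)→{2,9}; (2,9)→{3,9}; (3,6)→{1,6}; (4,4)→{4,8}; (5,7)→{4,7}; (6,1)→{1,3}; (7,3)→{2,3,4}. Safe: 5. Place at column 5.
Row 9: attacked by (1,2)→{2}; (2,9)→{2,9}; (3,6)→{6}; (4,4)→{4,9}; (5,7)→{3,7}; (6,1)→{1,4}; (7,3)→{1,3,5}; (8,5)→{4,5,6}. Safe: 8. Place at column 8.
Columns [2, 9, 6, 4, 7, 1, 3, 5, 8], r−c [-1, -7, -3, 0, -2, 5, 4, 3, 1], r+c [3, 11, 9, 8, 12, 7, 10, 13, 17] are all distinct, so no two queens attack.

(1,2) (2,9) (3,6) (4,4) (5,7) (6,1) (7,3) (8,5) (9,8)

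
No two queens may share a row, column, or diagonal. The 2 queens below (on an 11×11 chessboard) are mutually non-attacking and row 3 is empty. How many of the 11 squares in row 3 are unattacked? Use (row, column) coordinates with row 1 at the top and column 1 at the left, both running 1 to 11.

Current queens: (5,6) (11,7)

7

(5,6) attacks row 3 at column 6 and diagonals 4, 8.
(11,7) attacks row 3 at column 7.
Attacked columns: {4, 6, 7, 8}. Safe: {1, 2, 3, 5, 9, 10, 11}.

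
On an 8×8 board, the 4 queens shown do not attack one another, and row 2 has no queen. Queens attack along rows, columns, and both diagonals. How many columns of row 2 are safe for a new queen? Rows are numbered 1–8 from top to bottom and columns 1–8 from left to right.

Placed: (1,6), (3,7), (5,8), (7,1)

(1,6) attacks row 2 at column 6 and diagonals 5, 7.
(3,7) attacks row 2 at column 7 and diagonals 6, 8.
(5,8) attacks row 2 at column 8 and diagonals 5.
(7,1) attacks row 2 at column 1 and diagonals 6.
Attacked columns: {1, 5, 6, 7, 8}. Safe: {2, 3, 4}.

3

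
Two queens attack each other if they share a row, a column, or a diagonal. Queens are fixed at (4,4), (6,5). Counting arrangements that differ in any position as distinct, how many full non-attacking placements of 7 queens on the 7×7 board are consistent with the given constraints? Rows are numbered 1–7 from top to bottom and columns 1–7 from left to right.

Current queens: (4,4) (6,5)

Branch on row 1: col 2 → 0; col 3 → 0; col 6 → 2.
Sum: 0 + 0 + 2 = 2.

2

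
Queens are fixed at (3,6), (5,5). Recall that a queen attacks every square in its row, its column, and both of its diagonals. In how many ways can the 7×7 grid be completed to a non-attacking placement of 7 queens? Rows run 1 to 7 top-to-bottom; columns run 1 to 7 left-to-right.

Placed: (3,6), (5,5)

Branch on row 1: col 2 → 0; col 3 → 1; col 7 → 1.
Sum: 0 + 1 + 1 = 2.

2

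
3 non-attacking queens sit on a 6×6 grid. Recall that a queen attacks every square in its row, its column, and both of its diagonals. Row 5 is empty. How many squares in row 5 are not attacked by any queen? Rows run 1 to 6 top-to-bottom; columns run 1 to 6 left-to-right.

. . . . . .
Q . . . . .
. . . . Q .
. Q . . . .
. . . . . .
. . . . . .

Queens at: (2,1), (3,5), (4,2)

(2,1) attacks row 5 at column 1 and diagonals 4.
(3,5) attacks row 5 at column 5 and diagonals 3.
(4,2) attacks row 5 at column 2 and diagonals 1, 3.
Attacked columns: {1, 2, 3, 4, 5}. Safe: {6}.

1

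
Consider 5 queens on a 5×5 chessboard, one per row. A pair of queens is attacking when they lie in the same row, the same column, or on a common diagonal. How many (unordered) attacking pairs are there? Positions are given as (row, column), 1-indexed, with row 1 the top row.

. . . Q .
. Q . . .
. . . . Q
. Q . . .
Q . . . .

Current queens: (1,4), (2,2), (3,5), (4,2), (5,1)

2

Same column: (2,2)–(4,2) (column 2).
Same diagonal: (4,2)–(5,1) (|4−5| = |2−1| = 1).
Total attacking pairs: 2.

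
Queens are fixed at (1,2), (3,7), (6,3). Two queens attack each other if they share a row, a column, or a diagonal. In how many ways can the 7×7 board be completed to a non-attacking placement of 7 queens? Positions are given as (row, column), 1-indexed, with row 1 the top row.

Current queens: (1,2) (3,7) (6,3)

Branch on row 2: col 4 → 0; col 5 → 1.
Sum: 0 + 1 = 1.

1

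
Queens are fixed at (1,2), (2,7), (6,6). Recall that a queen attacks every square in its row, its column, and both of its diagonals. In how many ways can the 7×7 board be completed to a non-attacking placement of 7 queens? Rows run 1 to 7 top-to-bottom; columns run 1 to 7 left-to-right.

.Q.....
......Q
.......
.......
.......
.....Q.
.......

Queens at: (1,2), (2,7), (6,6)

Branch on row 3: col 1 → 0; col 5 → 1.
Sum: 0 + 1 = 1.

1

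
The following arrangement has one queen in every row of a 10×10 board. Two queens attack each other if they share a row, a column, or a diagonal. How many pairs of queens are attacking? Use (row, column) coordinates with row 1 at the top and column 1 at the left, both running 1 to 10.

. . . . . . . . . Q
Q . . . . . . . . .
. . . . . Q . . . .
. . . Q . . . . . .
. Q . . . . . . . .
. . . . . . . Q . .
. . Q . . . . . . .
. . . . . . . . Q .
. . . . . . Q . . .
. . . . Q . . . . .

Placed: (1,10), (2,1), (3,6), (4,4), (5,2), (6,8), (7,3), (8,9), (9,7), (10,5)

0

All columns are distinct and no two queens satisfy |Δrow| = |Δcol|, so no pair attacks.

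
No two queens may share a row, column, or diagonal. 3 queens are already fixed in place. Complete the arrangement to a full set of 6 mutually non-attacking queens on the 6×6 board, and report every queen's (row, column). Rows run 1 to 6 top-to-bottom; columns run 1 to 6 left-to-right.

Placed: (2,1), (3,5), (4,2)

(1,4) (2,1) (3,5) (4,2) (5,6) (6,3)

Row 1: attacked by (2,1)→{1,2}; (3,5)→{3,5}; (4,2)→{2,5}. Safe: 4, 6. Place at column 4.
Row 5: attacked by (1,4)→{4}; (2,1)→{1,4}; (3,5)→{3,5}; (4,2)→{1,2,3}. Safe: 6. Place at column 6.
Row 6: attacked by (1,4)→{4}; (2,1)→{1,5}; (3,5)→{2,5}; (4,2)→{2,4}; (5,6)→{5,6}. Safe: 3. Place at column 3.
Columns [4, 1, 5, 2, 6, 3], r−c [-3, 1, -2, 2, -1, 3], r+c [5, 3, 8, 6, 11, 9] are all distinct, so no two queens attack.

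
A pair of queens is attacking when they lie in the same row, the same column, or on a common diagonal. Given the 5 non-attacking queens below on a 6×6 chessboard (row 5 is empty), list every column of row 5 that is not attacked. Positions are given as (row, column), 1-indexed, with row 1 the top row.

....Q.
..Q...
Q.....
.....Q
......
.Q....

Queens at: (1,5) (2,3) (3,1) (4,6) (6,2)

(1,5) attacks row 5 at column 5 and diagonals 1.
(2,3) attacks row 5 at column 3 and diagonals 6.
(3,1) attacks row 5 at column 1 and diagonals 3.
(4,6) attacks row 5 at column 6 and diagonals 5.
(6,2) attacks row 5 at column 2 and diagonals 1, 3.
Attacked columns: {1, 2, 3, 5, 6}. Safe: {4}.

columns 4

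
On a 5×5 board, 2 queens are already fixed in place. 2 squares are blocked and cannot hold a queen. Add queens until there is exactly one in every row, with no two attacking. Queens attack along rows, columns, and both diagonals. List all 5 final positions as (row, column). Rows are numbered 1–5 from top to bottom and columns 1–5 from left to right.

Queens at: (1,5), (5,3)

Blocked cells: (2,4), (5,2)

Row 2: attacked by (1,5)→{4,5}; (5,3)→{3}. Blocked: 4. Safe: 1, 2. Place at column 2.
Row 3: attacked by (1,5)→{3,5}; (2,2)→{1,2,3}; (5,3)→{1,3,5}. Safe: 4. Place at column 4.
Row 4: attacked by (1,5)→{2,5}; (2,2)→{2,4}; (3,4)→{3,4,5}; (5,3)→{2,3,4}. Safe: 1. Place at column 1.
Columns [5, 2, 4, 1, 3], r−c [-4, 0, -1, 3, 2], r+c [6, 4, 7, 5, 8] are all distinct, so no two queens attack.

(1,5) (2,2) (3,4) (4,1) (5,3)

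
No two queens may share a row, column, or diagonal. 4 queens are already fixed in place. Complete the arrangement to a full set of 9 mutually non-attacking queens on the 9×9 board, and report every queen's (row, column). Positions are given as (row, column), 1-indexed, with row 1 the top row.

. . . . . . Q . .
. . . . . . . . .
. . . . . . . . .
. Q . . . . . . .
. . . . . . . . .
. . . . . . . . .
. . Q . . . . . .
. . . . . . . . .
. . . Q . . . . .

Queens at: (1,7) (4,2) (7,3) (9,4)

(1,7) (2,5) (3,8) (4,2) (5,9) (6,6) (7,3) (8,1) (9,4)

Row 2: attacked by (1,7)→{6,7,8}; (4,2)→{2,4}; (7,3)→{3,8}; (9,4)→{4}. Safe: 1, 5, 9. Place at column 5.
Row 3: attacked by (1,7)→{5,7,9}; (2,5)→{4,5,6}; (4,2)→{1,2,3}; (7,3)→{3,7}; (9,4)→{4}. Safe: 8. Place at column 8.
Row 5: attacked by (1,7)→{3,7}; (2,5)→{2,5,8}; (3,8)→{6,8}; (4,2)→{1,2,3}; (7,3)→{1,3,5}; (9,4)→{4,8}. Safe: 9. Place at column 9.
Row 6: attacked by (1,7)→{2,7}; (2,5)→{1,5,9}; (3,8)→{5,8}; (4,2)→{2,4}; (5,9)→{8,9}; (7,3)→{2,3,4}; (9,4)→{1,4,7}. Safe: 6. Place at column 6.
Row 8: attacked by (1,7)→{7}; (2,5)→{5}; (3,8)→{3,8}; (4,2)→{2,6}; (5,9)→{6,9}; (6,6)→{4,6,8}; (7,3)→{2,3,4}; (9,4)→{3,4,5}. Safe: 1. Place at column 1.
Columns [7, 5, 8, 2, 9, 6, 3, 1, 4], r−c [-6, -3, -5, 2, -4, 0, 4, 7, 5], r+c [8, 7, 11, 6, 14, 12, 10, 9, 13] are all distinct, so no two queens attack.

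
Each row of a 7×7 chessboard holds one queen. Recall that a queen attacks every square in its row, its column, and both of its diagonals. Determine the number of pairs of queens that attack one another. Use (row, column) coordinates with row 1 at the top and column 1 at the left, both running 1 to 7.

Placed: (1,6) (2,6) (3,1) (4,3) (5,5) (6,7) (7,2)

Same column: (1,6)–(2,6) (column 6).
Same diagonal: (1,6)–(4,3) (|1−4| = |6−3| = 3).
Total attacking pairs: 2.

2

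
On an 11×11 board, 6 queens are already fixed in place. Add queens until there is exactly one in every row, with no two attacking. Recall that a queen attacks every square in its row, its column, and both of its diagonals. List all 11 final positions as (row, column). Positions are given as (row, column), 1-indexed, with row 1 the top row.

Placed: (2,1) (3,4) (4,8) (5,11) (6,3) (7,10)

Row 1: attacked by (2,1)→{1,2}; (3,4)→{2,4,6}; (4,8)→{5,8,11}; (5,11)→{7,11}; (6,3)→{3,8}; (7,10)→{4,10}. Safe: 9. Place at column 9.
Row 8: attacked by (1,9)→{2,9}; (2,1)→{1,7}; (3,4)→{4,9}; (4,8)→{4,8}; (5,11)→{8,11}; (6,3)→{1,3,5}; (7,10)→{9,10,11}. Safe: 6. Place at column 6.
Row 9: attacked by (1,9)→{1,9}; (2,1)→{1,8}; (3,4)→{4,10}; (4,8)→{3,8}; (5,11)→{7,11}; (6,3)→{3,6}; (7,10)→{8,10}; (8,6)→{5,6,7}. Safe: 2. Place at column 2.
Row 10: attacked by (1,9)→{9}; (2,1)→{1,9}; (3,4)→{4,11}; (4,8)→{2,8}; (5,11)→{6,11}; (6,3)→{3,7}; (7,10)→{7,10}; (8,6)→{4,6,8}; (9,2)→{1,2,3}. Safe: 5. Place at column 5.
Row 11: attacked by (1,9)→{9}; (2,1)→{1,10}; (3,4)→{4}; (4,8)→{1,8}; (5,11)→{5,11}; (6,3)→{3,8}; (7,10)→{6,10}; (8,6)→{3,6,9}; (9,2)→{2,4}; (10,5)→{4,5,6}. Safe: 7. Place at column 7.
Columns [9, 1, 4, 8, 11, 3, 10, 6, 2, 5, 7], r−c [-8, 1, -1, -4, -6, 3, -3, 2, 7, 5, 4], r+c [10, 3, 7, 12, 16, 9, 17, 14, 11, 15, 18] are all distinct, so no two queens attack.

(1,9) (2,1) (3,4) (4,8) (5,11) (6,3) (7,10) (8,6) (9,2) (10,5) (11,7)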